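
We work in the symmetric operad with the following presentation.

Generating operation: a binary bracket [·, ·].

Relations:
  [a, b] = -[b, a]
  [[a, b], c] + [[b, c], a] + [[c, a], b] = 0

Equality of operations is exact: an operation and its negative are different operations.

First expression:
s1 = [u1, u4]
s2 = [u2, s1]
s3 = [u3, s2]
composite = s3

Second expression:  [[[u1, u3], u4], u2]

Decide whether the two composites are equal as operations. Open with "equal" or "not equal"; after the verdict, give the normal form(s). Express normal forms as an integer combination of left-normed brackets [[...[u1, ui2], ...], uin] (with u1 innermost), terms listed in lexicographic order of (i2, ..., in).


Reducing the first expression gives [[[u1, u4], u2], u3]
Reducing the second expression gives [[[u1, u3], u4], u2]
No match — not equal.

not equal — first [[[u1, u4], u2], u3], second [[[u1, u3], u4], u2]


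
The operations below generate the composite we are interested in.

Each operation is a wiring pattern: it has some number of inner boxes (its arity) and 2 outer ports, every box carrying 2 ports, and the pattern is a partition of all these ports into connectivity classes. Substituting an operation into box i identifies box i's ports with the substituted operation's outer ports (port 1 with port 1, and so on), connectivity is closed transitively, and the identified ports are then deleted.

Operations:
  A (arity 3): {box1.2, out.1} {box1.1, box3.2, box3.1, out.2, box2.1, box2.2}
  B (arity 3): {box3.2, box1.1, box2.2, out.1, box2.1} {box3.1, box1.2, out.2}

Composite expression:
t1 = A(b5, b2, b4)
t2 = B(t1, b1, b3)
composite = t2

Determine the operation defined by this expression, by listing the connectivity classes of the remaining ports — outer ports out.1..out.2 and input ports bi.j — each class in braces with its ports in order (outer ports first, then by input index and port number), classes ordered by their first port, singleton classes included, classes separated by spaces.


{out.1, b1.1, b1.2, b3.2, b5.2} {out.2, b2.1, b2.2, b3.1, b4.1, b4.2, b5.1}

Substituting into B glues patterns; closure does the rest.
A over (b5, b2, b4) gives {out.1, b5.2} {out.2, b2.1, b2.2, b4.1, b4.2, b5.1}, out.j being that stage's outer ports
B over (b5, b2, b4, b1, b3) gives {out.1, b1.1, b1.2, b3.2, b5.2} {out.2, b2.1, b2.2, b3.1, b4.1, b4.2, b5.1}, out.j being that stage's outer ports


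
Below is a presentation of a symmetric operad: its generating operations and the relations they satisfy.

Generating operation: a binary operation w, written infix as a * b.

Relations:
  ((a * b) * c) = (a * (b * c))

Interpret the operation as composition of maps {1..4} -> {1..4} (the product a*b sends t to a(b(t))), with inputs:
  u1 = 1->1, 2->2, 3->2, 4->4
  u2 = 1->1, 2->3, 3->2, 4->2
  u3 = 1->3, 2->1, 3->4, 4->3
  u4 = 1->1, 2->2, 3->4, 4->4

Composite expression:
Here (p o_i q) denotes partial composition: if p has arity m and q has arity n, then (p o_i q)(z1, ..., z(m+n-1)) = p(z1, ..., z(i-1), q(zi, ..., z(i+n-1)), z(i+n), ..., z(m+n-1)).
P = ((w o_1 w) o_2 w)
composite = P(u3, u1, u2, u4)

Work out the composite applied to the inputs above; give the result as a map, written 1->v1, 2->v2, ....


1->3, 2->1, 3->1, 4->1

(u1 * u2) = 1->1, 2->2, 3->2, 4->2
(u3 * (u1 * u2)) = 1->3, 2->1, 3->1, 4->1
((u3 * (u1 * u2)) * u4) = 1->3, 2->1, 3->1, 4->1


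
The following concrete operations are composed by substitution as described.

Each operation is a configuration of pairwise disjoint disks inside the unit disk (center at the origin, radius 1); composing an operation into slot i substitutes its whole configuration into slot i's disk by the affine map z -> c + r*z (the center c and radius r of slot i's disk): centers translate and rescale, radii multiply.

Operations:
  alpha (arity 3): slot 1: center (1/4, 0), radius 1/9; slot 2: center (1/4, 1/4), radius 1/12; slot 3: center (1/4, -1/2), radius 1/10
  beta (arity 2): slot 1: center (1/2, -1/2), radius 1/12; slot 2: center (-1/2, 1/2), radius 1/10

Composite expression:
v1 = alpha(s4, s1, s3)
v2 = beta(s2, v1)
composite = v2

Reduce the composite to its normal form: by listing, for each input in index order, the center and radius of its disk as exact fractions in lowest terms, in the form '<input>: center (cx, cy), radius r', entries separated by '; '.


s1: center (-19/40, 21/40), radius 1/120; s2: center (1/2, -1/2), radius 1/12; s3: center (-19/40, 9/20), radius 1/100; s4: center (-19/40, 1/2), radius 1/90


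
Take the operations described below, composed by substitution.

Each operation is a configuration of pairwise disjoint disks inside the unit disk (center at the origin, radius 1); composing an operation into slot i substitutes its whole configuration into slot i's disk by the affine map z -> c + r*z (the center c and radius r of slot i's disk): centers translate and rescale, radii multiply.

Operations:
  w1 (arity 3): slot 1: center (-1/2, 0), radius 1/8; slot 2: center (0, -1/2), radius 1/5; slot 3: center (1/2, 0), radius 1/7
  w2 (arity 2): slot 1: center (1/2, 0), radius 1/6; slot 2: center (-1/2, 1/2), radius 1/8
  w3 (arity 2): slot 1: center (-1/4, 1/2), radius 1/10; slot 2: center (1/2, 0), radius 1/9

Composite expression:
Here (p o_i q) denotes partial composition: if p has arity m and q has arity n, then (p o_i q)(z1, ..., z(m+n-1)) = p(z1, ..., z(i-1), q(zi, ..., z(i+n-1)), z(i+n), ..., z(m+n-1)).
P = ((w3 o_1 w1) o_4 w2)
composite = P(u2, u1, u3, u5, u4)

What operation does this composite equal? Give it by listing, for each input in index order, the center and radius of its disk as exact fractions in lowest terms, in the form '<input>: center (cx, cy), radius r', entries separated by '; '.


u1: center (-1/4, 9/20), radius 1/50; u2: center (-3/10, 1/2), radius 1/80; u3: center (-1/5, 1/2), radius 1/70; u4: center (4/9, 1/18), radius 1/72; u5: center (5/9, 0), radius 1/54

Affine substitution under w3: radii multiply and u-centers shift.
input u2: applying the 2 nested substitutions gives center (-3/10, 1/2), radius 1/80
input u1: applying the 2 nested substitutions gives center (-1/4, 9/20), radius 1/50
input u3: applying the 2 nested substitutions gives center (-1/5, 1/2), radius 1/70
input u5: applying the 2 nested substitutions gives center (5/9, 0), radius 1/54
input u4: applying the 2 nested substitutions gives center (4/9, 1/18), radius 1/72


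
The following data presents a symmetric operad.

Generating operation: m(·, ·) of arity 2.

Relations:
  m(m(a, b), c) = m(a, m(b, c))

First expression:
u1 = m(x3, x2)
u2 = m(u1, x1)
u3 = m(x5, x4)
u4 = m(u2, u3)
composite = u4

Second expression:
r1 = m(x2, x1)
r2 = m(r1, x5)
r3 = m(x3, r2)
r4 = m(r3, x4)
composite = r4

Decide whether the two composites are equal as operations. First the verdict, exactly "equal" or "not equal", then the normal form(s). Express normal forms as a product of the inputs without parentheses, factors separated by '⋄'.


equal: each reduces to x3 ⋄ x2 ⋄ x1 ⋄ x5 ⋄ x4

The first expression, normalized: x3 ⋄ x2 ⋄ x1 ⋄ x5 ⋄ x4
The second expression, normalized: x3 ⋄ x2 ⋄ x1 ⋄ x5 ⋄ x4
One common form — equal.


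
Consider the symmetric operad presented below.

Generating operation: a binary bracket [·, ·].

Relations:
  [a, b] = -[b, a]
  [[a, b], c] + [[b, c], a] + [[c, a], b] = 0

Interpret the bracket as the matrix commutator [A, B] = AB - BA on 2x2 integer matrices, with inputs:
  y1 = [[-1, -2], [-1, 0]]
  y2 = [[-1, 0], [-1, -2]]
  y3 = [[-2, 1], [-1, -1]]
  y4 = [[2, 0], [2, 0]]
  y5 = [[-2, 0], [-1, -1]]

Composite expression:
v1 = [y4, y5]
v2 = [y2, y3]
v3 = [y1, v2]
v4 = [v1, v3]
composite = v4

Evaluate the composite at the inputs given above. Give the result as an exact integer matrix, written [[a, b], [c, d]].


[[0, 0], [0, 0]]

[y4, y5] = [[0, 0], [0, 0]]
[y2, y3] = [[1, 1], [2, -1]]
[y1, [y2, y3]] = [[-3, 3], [0, 3]]
[[y4, y5], [y1, [y2, y3]]] = [[0, 0], [0, 0]]


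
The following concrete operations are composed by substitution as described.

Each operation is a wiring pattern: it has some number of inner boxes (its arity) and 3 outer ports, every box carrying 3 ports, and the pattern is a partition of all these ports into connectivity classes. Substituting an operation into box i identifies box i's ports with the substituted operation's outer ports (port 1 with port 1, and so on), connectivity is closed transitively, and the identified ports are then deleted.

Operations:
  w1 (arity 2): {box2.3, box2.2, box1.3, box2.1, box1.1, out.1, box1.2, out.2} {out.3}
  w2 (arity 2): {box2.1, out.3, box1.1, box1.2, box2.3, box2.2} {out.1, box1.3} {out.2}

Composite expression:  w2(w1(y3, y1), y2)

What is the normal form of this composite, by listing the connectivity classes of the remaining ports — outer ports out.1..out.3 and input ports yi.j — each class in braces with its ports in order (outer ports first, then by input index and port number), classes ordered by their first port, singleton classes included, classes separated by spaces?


{out.1} {out.2} {out.3, y1.1, y1.2, y1.3, y2.1, y2.2, y2.3, y3.1, y3.2, y3.3}

Two ports join when wires chain via w2-identified ports.
stage w1: inputs (y3, y1), connectivity {out.1, out.2, y1.1, y1.2, y1.3, y3.1, y3.2, y3.3} {out.3}, out.j its boundary
stage w2: inputs (y3, y1, y2), connectivity {out.1} {out.2} {out.3, y1.1, y1.2, y1.3, y2.1, y2.2, y2.3, y3.1, y3.2, y3.3}, out.j its boundary


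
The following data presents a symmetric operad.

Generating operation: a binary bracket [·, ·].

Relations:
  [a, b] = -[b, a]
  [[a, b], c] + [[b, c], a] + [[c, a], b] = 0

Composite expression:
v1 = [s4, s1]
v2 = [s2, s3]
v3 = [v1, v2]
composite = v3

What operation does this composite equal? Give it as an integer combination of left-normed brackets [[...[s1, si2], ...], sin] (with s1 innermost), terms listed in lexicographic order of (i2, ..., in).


-[[[s1, s4], s2], s3] + [[[s1, s4], s3], s2]


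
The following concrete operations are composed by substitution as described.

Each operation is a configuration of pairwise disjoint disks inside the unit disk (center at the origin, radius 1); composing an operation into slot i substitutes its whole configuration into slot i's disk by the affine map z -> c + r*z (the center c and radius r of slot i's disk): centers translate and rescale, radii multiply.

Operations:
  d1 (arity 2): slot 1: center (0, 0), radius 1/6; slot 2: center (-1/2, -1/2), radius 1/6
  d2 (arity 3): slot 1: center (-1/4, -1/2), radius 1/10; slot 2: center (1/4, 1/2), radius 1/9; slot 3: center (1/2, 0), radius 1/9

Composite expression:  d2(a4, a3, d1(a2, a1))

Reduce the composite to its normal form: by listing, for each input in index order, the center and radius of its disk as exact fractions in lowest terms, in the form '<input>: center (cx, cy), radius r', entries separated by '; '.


Below d2, radii multiply path by path; the a-disk centers shift.
for a4, the 1-step affine chain lands on center (-1/4, -1/2), radius 1/10
for a3, the 1-step affine chain lands on center (1/4, 1/2), radius 1/9
for a2, the 2-step affine chain lands on center (1/2, 0), radius 1/54
for a1, the 2-step affine chain lands on center (4/9, -1/18), radius 1/54

a1: center (4/9, -1/18), radius 1/54; a2: center (1/2, 0), radius 1/54; a3: center (1/4, 1/2), radius 1/9; a4: center (-1/4, -1/2), radius 1/10


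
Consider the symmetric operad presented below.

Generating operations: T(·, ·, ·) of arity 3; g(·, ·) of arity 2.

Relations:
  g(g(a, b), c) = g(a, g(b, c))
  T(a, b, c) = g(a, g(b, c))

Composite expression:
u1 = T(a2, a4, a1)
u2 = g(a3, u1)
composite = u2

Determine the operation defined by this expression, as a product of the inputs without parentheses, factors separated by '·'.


a3 · a2 · a4 · a1

All parenthesizations of g agree; list the a-inputs left to right.
T(a2, a4, a1) spells out as a2 · a4 · a1
g(a3, T(a2, a4, a1)) spells out as a3 · a2 · a4 · a1


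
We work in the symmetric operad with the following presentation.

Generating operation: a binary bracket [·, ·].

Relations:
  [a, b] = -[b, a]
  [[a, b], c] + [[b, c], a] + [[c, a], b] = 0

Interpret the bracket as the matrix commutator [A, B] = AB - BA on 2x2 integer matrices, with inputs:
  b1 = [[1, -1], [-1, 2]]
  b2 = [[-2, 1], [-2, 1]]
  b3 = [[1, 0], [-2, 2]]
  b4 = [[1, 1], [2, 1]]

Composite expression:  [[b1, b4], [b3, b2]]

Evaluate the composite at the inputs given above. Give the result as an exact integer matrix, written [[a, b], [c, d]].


[[-2, 6], [16, 2]]

[b1, b4] = [[-1, -1], [2, 1]]
[b3, b2] = [[2, -1], [4, -2]]
[[b1, b4], [b3, b2]] = [[-2, 6], [16, 2]]


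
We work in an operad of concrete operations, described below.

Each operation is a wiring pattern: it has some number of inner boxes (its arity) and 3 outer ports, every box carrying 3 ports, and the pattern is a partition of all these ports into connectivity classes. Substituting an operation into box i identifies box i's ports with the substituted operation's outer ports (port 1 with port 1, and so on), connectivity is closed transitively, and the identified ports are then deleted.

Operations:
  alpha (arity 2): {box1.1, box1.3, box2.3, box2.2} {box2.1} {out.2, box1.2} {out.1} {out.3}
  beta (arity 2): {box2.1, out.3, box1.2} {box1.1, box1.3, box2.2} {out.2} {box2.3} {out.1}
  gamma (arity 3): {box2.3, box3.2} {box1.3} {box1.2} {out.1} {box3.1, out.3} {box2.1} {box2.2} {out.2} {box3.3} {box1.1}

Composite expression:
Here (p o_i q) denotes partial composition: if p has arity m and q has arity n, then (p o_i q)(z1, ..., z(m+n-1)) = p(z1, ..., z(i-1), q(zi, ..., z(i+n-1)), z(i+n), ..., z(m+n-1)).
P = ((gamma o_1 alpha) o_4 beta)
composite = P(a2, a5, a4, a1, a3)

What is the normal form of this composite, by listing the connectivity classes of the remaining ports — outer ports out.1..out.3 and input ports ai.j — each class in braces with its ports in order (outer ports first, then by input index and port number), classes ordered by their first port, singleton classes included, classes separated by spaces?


{out.1} {out.2} {out.3} {a1.1, a1.3, a3.2} {a1.2, a3.1} {a2.1, a2.3, a5.2, a5.3} {a2.2} {a3.3} {a4.1} {a4.2} {a4.3} {a5.1}

After gluing at gamma, chains via deleted ports link the a-ports.
the subtree at alpha composes to {out.1} {out.2, a2.2} {out.3} {a2.1, a2.3, a5.2, a5.3} {a5.1} on (a2, a5); out.j = own outer ports
the subtree at beta composes to {out.1} {out.2} {out.3, a1.2, a3.1} {a1.1, a1.3, a3.2} {a3.3} on (a1, a3); out.j = own outer ports
the subtree at gamma composes to {out.1} {out.2} {out.3} {a1.1, a1.3, a3.2} {a1.2, a3.1} {a2.1, a2.3, a5.2, a5.3} {a2.2} {a3.3} {a4.1} {a4.2} {a4.3} {a5.1} on (a2, a5, a4, a1, a3); out.j = own outer ports


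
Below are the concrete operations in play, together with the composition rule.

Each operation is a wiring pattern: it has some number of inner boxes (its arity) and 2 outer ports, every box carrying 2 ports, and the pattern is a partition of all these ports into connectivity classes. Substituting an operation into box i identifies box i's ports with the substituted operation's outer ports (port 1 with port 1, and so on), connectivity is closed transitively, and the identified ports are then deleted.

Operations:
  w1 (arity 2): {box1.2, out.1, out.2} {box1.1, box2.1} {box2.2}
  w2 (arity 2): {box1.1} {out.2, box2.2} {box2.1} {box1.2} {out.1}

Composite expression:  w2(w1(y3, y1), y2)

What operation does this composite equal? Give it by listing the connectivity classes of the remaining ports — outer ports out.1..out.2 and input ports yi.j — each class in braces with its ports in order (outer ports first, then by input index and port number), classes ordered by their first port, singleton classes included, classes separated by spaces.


{out.1} {out.2, y2.2} {y1.1, y3.1} {y1.2} {y2.1} {y3.2}

Connectivity passes through glued w2-boundaries; trace each wire chain.
after w1, the pattern on (y3, y1) reads {out.1, out.2, y3.2} {y1.1, y3.1} {y1.2} (out.j = its outer ports)
after w2, the pattern on (y3, y1, y2) reads {out.1} {out.2, y2.2} {y1.1, y3.1} {y1.2} {y2.1} {y3.2} (out.j = its outer ports)


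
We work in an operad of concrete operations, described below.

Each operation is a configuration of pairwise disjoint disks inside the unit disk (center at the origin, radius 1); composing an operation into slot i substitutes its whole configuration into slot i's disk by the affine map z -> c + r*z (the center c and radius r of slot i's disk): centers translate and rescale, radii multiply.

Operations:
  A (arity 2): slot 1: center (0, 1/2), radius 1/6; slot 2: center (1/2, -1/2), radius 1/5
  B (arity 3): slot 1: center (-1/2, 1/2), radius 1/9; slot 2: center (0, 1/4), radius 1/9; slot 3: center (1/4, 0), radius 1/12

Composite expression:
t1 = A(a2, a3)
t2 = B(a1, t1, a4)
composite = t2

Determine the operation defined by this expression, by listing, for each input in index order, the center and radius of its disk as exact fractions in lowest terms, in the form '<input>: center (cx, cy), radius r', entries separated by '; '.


a1: center (-1/2, 1/2), radius 1/9; a2: center (0, 11/36), radius 1/54; a3: center (1/18, 7/36), radius 1/45; a4: center (1/4, 0), radius 1/12

Below B, radii multiply path by path; the a-disk centers shift.
for a1, the 1-step affine chain lands on center (-1/2, 1/2), radius 1/9
for a2, the 2-step affine chain lands on center (0, 11/36), radius 1/54
for a3, the 2-step affine chain lands on center (1/18, 7/36), radius 1/45
for a4, the 1-step affine chain lands on center (1/4, 0), radius 1/12


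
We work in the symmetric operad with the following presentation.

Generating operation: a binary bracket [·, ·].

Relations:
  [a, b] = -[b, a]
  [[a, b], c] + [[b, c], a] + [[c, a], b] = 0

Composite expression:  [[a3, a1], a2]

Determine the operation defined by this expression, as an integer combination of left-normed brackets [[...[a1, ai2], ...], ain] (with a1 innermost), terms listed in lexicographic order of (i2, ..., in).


-[[a1, a3], a2]

A multilinear Lie element is pinned by a1-initial words (a1 innermost).
Composite bracket: [[a3, a1], a2]
Applying ab - ba throughout gives 4 signed words (2^2 = 4).
Coefficients come from the a1-initial words:
  from a1a3a2, sign -1: term -[[a1, a3], a2]


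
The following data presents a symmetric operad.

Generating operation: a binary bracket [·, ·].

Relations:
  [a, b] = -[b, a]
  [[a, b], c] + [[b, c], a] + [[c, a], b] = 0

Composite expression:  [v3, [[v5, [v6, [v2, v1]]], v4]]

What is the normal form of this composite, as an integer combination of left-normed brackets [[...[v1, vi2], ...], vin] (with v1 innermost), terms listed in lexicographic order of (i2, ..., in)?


Left-normed coefficients sit on the v1-initial expansion words.
Composite bracket: [v3, [[v5, [v6, [v2, v1]]], v4]]
The bracket unfolds into 32 signed words via [a, b] = ab - ba (2^5 = 32).
Collect the words opening with v1:
  the word v1v2v6v5v4v3 carries sign +1 and contributes +[[[[[v1, v2], v6], v5], v4], v3]

[[[[[v1, v2], v6], v5], v4], v3]


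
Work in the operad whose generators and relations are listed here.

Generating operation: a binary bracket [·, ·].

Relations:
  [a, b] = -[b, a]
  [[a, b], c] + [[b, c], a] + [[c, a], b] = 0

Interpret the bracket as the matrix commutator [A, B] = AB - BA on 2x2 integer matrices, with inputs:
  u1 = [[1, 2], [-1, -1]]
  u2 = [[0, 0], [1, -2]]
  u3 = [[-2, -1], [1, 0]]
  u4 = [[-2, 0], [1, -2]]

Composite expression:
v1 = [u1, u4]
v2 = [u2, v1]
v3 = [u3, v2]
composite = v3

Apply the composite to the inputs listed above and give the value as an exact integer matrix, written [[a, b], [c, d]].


[[-8, 0], [16, 8]]

[u1, u4] = [[2, 0], [-2, -2]]
[u2, [u1, u4]] = [[0, 0], [8, 0]]
[u3, [u2, [u1, u4]]] = [[-8, 0], [16, 8]]


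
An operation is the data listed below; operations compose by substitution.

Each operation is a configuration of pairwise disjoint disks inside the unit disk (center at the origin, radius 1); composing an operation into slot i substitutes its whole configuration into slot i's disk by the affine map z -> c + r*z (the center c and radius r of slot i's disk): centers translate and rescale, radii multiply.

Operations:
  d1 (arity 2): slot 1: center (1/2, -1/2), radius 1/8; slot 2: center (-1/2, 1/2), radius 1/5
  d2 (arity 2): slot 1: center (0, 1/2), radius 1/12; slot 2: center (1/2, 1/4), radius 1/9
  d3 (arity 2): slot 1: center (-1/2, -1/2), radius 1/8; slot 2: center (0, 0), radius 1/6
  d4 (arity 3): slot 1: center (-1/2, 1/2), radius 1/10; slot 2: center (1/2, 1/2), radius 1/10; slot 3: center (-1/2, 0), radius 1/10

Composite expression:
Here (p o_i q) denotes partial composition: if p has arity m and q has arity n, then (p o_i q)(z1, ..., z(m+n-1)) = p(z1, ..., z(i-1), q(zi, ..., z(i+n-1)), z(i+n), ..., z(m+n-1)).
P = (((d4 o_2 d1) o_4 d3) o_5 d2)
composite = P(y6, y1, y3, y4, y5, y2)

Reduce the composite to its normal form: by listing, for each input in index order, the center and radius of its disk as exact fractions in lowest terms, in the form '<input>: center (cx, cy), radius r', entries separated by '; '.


y1: center (11/20, 9/20), radius 1/80; y2: center (-59/120, 1/240), radius 1/540; y3: center (9/20, 11/20), radius 1/50; y4: center (-11/20, -1/20), radius 1/80; y5: center (-1/2, 1/120), radius 1/720; y6: center (-1/2, 1/2), radius 1/10


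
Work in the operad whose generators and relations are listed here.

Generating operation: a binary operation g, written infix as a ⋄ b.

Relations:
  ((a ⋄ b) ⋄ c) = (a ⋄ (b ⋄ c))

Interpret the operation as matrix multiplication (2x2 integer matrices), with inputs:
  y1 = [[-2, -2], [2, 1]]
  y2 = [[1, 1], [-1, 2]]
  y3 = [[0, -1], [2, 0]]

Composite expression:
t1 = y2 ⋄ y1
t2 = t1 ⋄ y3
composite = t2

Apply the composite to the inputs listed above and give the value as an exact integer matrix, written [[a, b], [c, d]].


[[-2, 0], [8, -6]]

(y2 ⋄ y1) = [[0, -1], [6, 4]]
((y2 ⋄ y1) ⋄ y3) = [[-2, 0], [8, -6]]


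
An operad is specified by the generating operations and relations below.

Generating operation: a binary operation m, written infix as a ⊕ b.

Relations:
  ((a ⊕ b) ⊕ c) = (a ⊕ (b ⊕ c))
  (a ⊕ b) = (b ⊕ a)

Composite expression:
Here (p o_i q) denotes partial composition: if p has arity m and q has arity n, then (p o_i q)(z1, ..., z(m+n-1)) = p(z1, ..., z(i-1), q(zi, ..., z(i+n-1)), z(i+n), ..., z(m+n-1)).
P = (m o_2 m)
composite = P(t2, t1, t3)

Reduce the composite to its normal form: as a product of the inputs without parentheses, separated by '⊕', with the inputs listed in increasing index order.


Reordering under m is free, so list the t-inputs canonically.
(t1 ⊕ t3) reduces to t1 ⊕ t3
(t2 ⊕ (t1 ⊕ t3)) reduces to t2 ⊕ t1 ⊕ t3
commutativity sorts the factors: t1 ⊕ t2 ⊕ t3

t1 ⊕ t2 ⊕ t3


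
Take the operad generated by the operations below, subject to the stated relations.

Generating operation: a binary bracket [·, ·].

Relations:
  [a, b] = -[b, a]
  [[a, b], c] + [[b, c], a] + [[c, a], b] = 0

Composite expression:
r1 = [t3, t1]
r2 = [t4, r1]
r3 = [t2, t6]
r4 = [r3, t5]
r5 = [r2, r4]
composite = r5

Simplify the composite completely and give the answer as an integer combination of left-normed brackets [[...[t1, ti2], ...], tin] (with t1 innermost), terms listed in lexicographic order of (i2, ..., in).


[[[[[t1, t3], t4], t2], t6], t5] - [[[[[t1, t3], t4], t5], t2], t6] + [[[[[t1, t3], t4], t5], t6], t2] - [[[[[t1, t3], t4], t6], t2], t5]

Left-normed coefficients sit on the t1-initial expansion words.
Composite bracket: [[t4, [t3, t1]], [[t2, t6], t5]]
Under [a, b] = ab - ba we get 32 signed associative words (2^5 = 32).
The t1-initial words carry the normal form:
  sign of t1t3t4t2t6t5 is +1, so it contributes +[[[[[t1, t3], t4], t2], t6], t5]
  sign of t1t3t4t5t2t6 is -1, so it contributes -[[[[[t1, t3], t4], t5], t2], t6]
  sign of t1t3t4t5t6t2 is +1, so it contributes +[[[[[t1, t3], t4], t5], t6], t2]
  sign of t1t3t4t6t2t5 is -1, so it contributes -[[[[[t1, t3], t4], t6], t2], t5]


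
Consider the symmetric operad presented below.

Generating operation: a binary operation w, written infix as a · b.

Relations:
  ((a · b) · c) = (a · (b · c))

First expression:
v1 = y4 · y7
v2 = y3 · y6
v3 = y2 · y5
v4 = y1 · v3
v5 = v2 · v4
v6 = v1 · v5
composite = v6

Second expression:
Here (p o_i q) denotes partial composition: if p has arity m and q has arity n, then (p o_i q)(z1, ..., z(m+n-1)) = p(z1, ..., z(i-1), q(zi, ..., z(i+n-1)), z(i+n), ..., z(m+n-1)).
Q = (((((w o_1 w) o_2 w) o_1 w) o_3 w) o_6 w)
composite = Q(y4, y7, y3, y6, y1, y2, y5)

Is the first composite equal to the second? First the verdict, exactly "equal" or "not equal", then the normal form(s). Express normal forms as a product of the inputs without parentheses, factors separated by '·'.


In normal form, the first expression is y4 · y7 · y3 · y6 · y1 · y2 · y5
In normal form, the second expression is y4 · y7 · y3 · y6 · y1 · y2 · y5
The forms coincide; equal.

equal: each reduces to y4 · y7 · y3 · y6 · y1 · y2 · y5


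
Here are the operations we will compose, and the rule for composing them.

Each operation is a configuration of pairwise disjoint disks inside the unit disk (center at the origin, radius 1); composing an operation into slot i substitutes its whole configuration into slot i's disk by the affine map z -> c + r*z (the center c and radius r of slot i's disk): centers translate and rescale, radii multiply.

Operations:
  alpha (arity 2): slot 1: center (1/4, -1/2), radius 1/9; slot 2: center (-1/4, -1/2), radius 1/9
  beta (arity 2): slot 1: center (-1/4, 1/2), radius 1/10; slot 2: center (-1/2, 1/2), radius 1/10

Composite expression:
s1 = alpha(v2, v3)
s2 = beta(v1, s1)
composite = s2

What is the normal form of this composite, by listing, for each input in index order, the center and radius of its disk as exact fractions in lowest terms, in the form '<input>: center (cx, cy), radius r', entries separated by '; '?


v1: center (-1/4, 1/2), radius 1/10; v2: center (-19/40, 9/20), radius 1/90; v3: center (-21/40, 9/20), radius 1/90

Follow each v-input down from beta: c' goes to c + r*c', radius to r*r'.
v1: after 1 affine step, its disk has center (-1/4, 1/2), radius 1/10
v2: after 2 affine steps, its disk has center (-19/40, 9/20), radius 1/90
v3: after 2 affine steps, its disk has center (-21/40, 9/20), radius 1/90


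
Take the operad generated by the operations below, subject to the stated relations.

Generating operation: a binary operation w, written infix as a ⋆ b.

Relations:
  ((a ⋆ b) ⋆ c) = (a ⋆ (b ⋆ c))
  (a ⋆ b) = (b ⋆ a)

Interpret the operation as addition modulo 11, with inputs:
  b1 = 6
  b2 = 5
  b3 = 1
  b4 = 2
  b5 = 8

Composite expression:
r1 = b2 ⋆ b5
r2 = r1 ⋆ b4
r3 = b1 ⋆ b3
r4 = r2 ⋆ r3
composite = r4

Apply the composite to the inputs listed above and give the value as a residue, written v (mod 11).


0 (mod 11)


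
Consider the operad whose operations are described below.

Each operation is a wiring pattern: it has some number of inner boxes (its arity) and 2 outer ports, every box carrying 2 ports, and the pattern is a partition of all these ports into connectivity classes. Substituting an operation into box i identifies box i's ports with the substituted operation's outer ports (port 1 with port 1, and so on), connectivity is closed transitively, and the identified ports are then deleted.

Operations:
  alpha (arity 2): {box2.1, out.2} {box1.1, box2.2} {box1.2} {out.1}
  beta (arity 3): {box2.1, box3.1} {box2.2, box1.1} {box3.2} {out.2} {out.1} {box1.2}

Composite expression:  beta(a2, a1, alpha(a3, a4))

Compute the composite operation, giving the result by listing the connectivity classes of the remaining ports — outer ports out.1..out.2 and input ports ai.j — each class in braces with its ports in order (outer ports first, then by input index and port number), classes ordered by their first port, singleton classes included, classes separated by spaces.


After gluing at beta, chains via deleted ports link the a-ports.
through alpha, on inputs (a3, a4): {out.1} {out.2, a4.1} {a3.1, a4.2} {a3.2} (out.j = stage outer ports)
through beta, on inputs (a2, a1, a3, a4): {out.1} {out.2} {a1.1} {a1.2, a2.1} {a2.2} {a3.1, a4.2} {a3.2} {a4.1} (out.j = stage outer ports)

{out.1} {out.2} {a1.1} {a1.2, a2.1} {a2.2} {a3.1, a4.2} {a3.2} {a4.1}


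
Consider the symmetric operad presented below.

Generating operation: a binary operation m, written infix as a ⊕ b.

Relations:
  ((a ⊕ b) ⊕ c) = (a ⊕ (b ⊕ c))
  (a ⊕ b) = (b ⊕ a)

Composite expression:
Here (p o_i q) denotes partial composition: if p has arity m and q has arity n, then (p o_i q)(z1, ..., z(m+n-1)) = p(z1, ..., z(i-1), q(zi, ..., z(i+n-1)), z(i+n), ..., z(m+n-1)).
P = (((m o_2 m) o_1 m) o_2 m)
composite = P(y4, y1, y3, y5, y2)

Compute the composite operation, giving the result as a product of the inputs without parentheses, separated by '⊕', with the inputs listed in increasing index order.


y1 ⊕ y2 ⊕ y3 ⊕ y4 ⊕ y5

Both nesting and order wash out for m; what remains is which y's occur.
(y1 ⊕ y3) unparenthesizes to y1 ⊕ y3
(y4 ⊕ (y1 ⊕ y3)) unparenthesizes to y4 ⊕ y1 ⊕ y3
(y5 ⊕ y2) unparenthesizes to y5 ⊕ y2
((y4 ⊕ (y1 ⊕ y3)) ⊕ (y5 ⊕ y2)) unparenthesizes to y4 ⊕ y1 ⊕ y3 ⊕ y5 ⊕ y2
reordering the factors by index: y1 ⊕ y2 ⊕ y3 ⊕ y4 ⊕ y5


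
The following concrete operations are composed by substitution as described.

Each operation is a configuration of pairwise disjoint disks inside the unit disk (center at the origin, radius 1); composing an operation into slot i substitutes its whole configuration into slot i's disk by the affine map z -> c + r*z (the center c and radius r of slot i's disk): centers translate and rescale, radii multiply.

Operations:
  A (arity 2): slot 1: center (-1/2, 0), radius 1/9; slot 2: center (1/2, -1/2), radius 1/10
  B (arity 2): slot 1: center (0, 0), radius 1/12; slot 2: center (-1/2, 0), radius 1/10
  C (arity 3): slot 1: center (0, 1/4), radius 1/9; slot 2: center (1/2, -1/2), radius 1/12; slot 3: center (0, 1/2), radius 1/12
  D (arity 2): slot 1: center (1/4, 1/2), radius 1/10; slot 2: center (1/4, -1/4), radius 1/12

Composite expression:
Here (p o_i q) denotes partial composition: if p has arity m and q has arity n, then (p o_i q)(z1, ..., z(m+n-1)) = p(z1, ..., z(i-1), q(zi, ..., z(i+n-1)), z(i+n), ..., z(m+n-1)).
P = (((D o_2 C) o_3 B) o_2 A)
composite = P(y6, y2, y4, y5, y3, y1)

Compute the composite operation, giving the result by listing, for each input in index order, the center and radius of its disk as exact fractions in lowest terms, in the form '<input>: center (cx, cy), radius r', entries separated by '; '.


Follow each y-input down from D: c' goes to c + r*c', radius to r*r'.
y6 passes through 1 substitution, ending at center (1/4, 1/2), radius 1/10
y2 passes through 3 substitutions, ending at center (53/216, -11/48), radius 1/972
y4 passes through 3 substitutions, ending at center (55/216, -101/432), radius 1/1080
y5 passes through 3 substitutions, ending at center (7/24, -7/24), radius 1/1728
y3 passes through 3 substitutions, ending at center (83/288, -7/24), radius 1/1440
y1 passes through 2 substitutions, ending at center (1/4, -5/24), radius 1/144

y1: center (1/4, -5/24), radius 1/144; y2: center (53/216, -11/48), radius 1/972; y3: center (83/288, -7/24), radius 1/1440; y4: center (55/216, -101/432), radius 1/1080; y5: center (7/24, -7/24), radius 1/1728; y6: center (1/4, 1/2), radius 1/10


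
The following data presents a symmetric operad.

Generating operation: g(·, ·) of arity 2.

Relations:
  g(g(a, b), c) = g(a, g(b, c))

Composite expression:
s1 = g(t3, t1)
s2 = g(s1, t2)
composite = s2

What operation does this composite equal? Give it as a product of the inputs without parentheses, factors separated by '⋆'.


All parenthesizations of g agree; list the t-inputs left to right.
g(t3, t1) flattens to t3 ⋆ t1
g(g(t3, t1), t2) flattens to t3 ⋆ t1 ⋆ t2

t3 ⋆ t1 ⋆ t2


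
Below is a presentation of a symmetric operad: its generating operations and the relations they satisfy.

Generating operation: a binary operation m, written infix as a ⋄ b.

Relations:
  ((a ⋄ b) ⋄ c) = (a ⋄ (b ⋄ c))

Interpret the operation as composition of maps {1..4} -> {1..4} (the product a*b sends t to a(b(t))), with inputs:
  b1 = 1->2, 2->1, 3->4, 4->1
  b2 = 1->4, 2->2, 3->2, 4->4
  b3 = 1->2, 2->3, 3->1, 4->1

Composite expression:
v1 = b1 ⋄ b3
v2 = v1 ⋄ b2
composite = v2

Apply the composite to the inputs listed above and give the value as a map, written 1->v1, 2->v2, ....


1->2, 2->4, 3->4, 4->2

(b1 ⋄ b3) = 1->1, 2->4, 3->2, 4->2
((b1 ⋄ b3) ⋄ b2) = 1->2, 2->4, 3->4, 4->2


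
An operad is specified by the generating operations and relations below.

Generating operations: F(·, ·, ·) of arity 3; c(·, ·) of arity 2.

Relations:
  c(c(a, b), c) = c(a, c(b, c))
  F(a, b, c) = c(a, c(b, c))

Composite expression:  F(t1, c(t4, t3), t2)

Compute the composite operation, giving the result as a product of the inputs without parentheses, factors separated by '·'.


t1 · t4 · t3 · t2

Every regrouping of F is equal, so read the t-inputs in written order.
c(t4, t3) collapses to t4 · t3
F(t1, c(t4, t3), t2) collapses to t1 · t4 · t3 · t2


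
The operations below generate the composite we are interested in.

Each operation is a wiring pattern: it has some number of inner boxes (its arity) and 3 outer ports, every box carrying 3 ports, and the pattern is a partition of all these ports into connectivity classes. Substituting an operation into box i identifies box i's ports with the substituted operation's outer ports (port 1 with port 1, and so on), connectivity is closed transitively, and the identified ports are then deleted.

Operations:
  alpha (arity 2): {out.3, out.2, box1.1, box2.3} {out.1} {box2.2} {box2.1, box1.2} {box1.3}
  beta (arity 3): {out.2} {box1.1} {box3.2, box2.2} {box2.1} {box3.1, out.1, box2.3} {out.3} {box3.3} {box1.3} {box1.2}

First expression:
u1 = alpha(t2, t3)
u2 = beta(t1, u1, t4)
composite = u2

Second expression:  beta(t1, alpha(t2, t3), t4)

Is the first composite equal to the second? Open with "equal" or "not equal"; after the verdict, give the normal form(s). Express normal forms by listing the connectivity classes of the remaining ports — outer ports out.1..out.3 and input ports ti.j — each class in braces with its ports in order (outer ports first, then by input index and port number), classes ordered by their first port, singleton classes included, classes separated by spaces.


The first expression, normalized: {out.1, t2.1, t3.3, t4.1, t4.2} {out.2} {out.3} {t1.1} {t1.2} {t1.3} {t2.2, t3.1} {t2.3} {t3.2} {t4.3}
The second expression, normalized: {out.1, t2.1, t3.3, t4.1, t4.2} {out.2} {out.3} {t1.1} {t1.2} {t1.3} {t2.2, t3.1} {t2.3} {t3.2} {t4.3}
The forms coincide; equal.

equal — both sides give {out.1, t2.1, t3.3, t4.1, t4.2} {out.2} {out.3} {t1.1} {t1.2} {t1.3} {t2.2, t3.1} {t2.3} {t3.2} {t4.3}


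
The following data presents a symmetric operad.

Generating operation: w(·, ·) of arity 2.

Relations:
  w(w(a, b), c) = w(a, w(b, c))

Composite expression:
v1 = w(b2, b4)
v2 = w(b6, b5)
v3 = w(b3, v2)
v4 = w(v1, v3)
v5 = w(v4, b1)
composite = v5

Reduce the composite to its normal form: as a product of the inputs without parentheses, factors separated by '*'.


b2 * b4 * b3 * b6 * b5 * b1


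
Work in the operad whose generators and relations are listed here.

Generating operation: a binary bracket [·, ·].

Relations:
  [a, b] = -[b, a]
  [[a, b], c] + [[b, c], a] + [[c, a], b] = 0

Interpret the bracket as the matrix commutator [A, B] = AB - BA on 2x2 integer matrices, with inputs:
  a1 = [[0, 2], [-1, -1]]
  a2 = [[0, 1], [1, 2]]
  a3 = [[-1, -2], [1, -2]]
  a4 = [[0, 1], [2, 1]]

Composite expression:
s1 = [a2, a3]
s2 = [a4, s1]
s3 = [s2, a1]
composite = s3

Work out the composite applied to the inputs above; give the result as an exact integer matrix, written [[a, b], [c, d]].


[a2, a3] = [[3, 3], [3, -3]]
[a4, [a2, a3]] = [[-3, -9], [15, 3]]
[[a4, [a2, a3]], a1] = [[-21, -3], [9, 21]]

[[-21, -3], [9, 21]]


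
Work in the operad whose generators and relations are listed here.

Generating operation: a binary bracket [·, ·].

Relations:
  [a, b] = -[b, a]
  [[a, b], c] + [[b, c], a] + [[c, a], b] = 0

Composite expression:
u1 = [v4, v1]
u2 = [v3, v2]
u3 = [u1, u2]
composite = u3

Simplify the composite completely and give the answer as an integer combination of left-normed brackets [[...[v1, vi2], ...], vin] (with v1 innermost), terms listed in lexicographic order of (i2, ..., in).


[[[v1, v4], v2], v3] - [[[v1, v4], v3], v2]

Antisymmetry and Jacobi reduce to v1-anchored left-normed brackets.
Composite bracket: [[v4, v1], [v3, v2]]
Expanding via [a, b] = ab - ba: 8 signed words (2^3 = 8).
The v1-initial words carry the normal form:
  sign of v1v4v2v3 is +1, so it contributes +[[[v1, v4], v2], v3]
  sign of v1v4v3v2 is -1, so it contributes -[[[v1, v4], v3], v2]


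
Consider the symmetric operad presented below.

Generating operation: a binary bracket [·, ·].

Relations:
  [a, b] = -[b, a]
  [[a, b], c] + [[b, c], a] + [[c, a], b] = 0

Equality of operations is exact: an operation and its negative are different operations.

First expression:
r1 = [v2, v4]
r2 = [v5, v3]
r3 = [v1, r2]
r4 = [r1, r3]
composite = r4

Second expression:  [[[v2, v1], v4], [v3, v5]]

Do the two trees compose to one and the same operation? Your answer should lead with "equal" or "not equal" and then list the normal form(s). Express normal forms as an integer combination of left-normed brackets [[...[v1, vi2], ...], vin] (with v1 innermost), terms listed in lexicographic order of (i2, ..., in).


not equal; the first gives [[[[v1, v3], v5], v2], v4] - [[[[v1, v3], v5], v4], v2] - [[[[v1, v5], v3], v2], v4] + [[[[v1, v5], v3], v4], v2] and the second -[[[[v1, v2], v4], v3], v5] + [[[[v1, v2], v4], v5], v3]

The first expression, normalized: [[[[v1, v3], v5], v2], v4] - [[[[v1, v3], v5], v4], v2] - [[[[v1, v5], v3], v2], v4] + [[[[v1, v5], v3], v4], v2]
The second expression, normalized: -[[[[v1, v2], v4], v3], v5] + [[[[v1, v2], v4], v5], v3]
The normal forms differ: not equal.


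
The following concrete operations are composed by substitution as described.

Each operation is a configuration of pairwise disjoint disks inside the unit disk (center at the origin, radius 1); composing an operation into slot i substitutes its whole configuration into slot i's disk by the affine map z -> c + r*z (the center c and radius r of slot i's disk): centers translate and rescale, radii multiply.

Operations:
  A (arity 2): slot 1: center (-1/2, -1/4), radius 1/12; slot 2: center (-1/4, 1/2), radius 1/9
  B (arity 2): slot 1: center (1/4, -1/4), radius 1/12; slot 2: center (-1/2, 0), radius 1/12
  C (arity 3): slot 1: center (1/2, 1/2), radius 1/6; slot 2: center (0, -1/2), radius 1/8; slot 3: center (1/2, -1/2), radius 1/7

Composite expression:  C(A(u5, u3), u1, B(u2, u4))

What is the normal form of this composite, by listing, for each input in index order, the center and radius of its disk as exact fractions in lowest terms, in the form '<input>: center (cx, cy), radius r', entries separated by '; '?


u1: center (0, -1/2), radius 1/8; u2: center (15/28, -15/28), radius 1/84; u3: center (11/24, 7/12), radius 1/54; u4: center (3/7, -1/2), radius 1/84; u5: center (5/12, 11/24), radius 1/72

Follow each u-input down from C: c' goes to c + r*c', radius to r*r'.
u5: after 2 affine steps, its disk has center (5/12, 11/24), radius 1/72
u3: after 2 affine steps, its disk has center (11/24, 7/12), radius 1/54
u1: after 1 affine step, its disk has center (0, -1/2), radius 1/8
u2: after 2 affine steps, its disk has center (15/28, -15/28), radius 1/84
u4: after 2 affine steps, its disk has center (3/7, -1/2), radius 1/84


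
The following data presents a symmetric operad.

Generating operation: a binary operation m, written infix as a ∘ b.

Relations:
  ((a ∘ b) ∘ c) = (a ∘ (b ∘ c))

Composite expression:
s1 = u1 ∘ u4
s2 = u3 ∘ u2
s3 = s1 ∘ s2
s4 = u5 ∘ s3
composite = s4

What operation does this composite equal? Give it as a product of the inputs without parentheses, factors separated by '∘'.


The m-tree's shape is irrelevant; the u-reading-order decides.
(u1 ∘ u4) reduces to u1 ∘ u4
(u3 ∘ u2) reduces to u3 ∘ u2
((u1 ∘ u4) ∘ (u3 ∘ u2)) reduces to u1 ∘ u4 ∘ u3 ∘ u2
(u5 ∘ ((u1 ∘ u4) ∘ (u3 ∘ u2))) reduces to u5 ∘ u1 ∘ u4 ∘ u3 ∘ u2

u5 ∘ u1 ∘ u4 ∘ u3 ∘ u2
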